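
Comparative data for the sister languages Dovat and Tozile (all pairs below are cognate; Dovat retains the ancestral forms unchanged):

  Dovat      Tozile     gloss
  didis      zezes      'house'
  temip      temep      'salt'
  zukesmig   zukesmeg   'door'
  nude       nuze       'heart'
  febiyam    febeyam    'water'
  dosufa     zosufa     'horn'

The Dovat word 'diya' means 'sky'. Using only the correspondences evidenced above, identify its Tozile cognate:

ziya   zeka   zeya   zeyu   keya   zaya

didis ~ zezes — Dovat d corresponds to Tozile z word-initially before a front vowel.
didis ~ zezes, zukesmig ~ zukesmeg — Dovat i corresponds to Tozile e after a consonant, before a consonant other than r, m, n, p, b, f, v.
Applying these to Dovat 'diya':
  diya → ziya   (d→z word-initially before a front vowel)
  ziya → zeya   (i→e after a consonant, before a consonant other than r, m, n, p, b, f, v)
So the Tozile cognate is 'zeya'.

zeya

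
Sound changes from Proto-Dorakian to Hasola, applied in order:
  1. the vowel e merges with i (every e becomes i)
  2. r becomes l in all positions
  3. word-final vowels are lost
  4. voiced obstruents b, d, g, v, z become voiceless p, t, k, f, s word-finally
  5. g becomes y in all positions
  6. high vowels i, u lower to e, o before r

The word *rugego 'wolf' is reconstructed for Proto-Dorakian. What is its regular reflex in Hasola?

Hasola: *rugego > rugigo > lugigo > lugig > lugik > luyik  (by vowel merger, unconditioned shift, apocope, final devoicing, unconditioned shift)

luyik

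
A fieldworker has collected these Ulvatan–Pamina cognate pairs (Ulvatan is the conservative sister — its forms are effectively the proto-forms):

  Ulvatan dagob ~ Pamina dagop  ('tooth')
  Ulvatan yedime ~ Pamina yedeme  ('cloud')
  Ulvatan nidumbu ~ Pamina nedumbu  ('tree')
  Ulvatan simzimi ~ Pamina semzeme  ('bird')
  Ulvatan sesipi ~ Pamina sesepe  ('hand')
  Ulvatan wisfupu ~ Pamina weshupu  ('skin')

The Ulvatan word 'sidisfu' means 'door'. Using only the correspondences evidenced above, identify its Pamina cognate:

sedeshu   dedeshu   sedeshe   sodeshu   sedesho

nidumbu ~ nedumbu, wisfupu ~ weshupu — Ulvatan i corresponds to Pamina e after a consonant, before a consonant other than r, m, n, p, b, f, v.
wisfupu ~ weshupu — Ulvatan f corresponds to Pamina h after a consonant, before a back vowel.
Applying these to Ulvatan 'sidisfu':
  sidisfu → sedisfu   (i→e after a consonant, before a consonant other than r, m, n, p, b, f, v)
  sedisfu → sedesfu   (i→e after a consonant, before a consonant other than r, m, n, p, b, f, v)
  sedesfu → sedeshu   (f→h after a consonant, before a back vowel)
So the Pamina cognate is 'sedeshu'.

sedeshu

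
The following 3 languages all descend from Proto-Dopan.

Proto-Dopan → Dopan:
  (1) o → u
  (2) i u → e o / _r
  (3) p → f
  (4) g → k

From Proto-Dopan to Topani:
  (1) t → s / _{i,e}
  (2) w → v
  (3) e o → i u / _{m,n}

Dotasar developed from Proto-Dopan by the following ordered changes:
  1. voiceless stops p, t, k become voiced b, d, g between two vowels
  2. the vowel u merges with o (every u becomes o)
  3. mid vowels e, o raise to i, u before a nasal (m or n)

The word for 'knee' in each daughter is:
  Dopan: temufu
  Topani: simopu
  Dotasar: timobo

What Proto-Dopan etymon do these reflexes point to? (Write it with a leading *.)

Position 5: Dopan has f, Topani has p, Dotasar has b. Topani preserves p here (none of its changes turn any other segment into p), so the proto-segment is *p.
Position 2: Dopan has e, Topani has i, Dotasar has i. Taking the neighbouring segments as reconstructed: Dopan e can only go back to *e; Topani i could go back to *e or *i; Dotasar i could go back to *e or *i — the one source consistent with every daughter is *e.
Continuing position by position gives *temopu; check it forward:
Dopan: *temopu > temupu > temufu  (by vowel merger, unconditioned shift)
Topani: *temopu > semopu > simopu  (by palatalisation, pre-nasal raising)
Dotasar: *temopu
  temopu → temobu   [intervocalic voicing]
  temobu → temobo   [vowel merger]
  temobo → timobo   [pre-nasal raising]
  giving Dotasar timobo.
*temopu is the unique common source.

*temopu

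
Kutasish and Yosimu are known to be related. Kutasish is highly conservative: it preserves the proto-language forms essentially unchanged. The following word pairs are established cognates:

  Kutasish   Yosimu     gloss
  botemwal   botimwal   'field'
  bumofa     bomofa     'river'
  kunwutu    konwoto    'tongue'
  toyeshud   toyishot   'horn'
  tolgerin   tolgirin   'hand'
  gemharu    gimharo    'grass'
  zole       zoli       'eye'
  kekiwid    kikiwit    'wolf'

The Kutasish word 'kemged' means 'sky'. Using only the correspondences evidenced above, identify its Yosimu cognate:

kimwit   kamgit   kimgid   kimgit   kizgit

kimgit

botemwal ~ botimwal, gemharu ~ gimharo — Kutasish e corresponds to Yosimu i after a consonant, before a nasal.
toyeshud ~ toyishot, kekiwid ~ kikiwit — Kutasish e corresponds to Yosimu i after a consonant, before a consonant other than r, m, n, p, b, f, v.
toyeshud ~ toyishot, kekiwid ~ kikiwit — Kutasish d corresponds to Yosimu t word-finally.
Applying these to Kutasish 'kemged':
  kemged → kimged   (e→i after a consonant, before a nasal)
  kimged → kimgid   (e→i after a consonant, before a consonant other than r, m, n, p, b, f, v)
  kimgid → kimgit   (d→t word-finally)
So the Yosimu cognate is 'kimgit'.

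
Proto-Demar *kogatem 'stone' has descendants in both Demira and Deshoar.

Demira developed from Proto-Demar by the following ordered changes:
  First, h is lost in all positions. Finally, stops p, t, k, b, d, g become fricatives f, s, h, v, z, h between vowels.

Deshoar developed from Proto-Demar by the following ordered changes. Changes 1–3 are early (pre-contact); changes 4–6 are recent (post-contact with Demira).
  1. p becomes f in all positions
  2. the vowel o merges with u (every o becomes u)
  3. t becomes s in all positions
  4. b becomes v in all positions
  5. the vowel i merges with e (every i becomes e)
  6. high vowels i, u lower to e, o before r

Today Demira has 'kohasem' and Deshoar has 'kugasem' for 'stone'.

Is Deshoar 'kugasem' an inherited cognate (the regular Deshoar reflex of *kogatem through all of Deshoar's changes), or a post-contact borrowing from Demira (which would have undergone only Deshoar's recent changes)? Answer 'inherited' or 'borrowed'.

inherited

If inherited, *kogatem would pass through all of Deshoar's changes:
Deshoar: *kogatem
  kogatem (rule 1 does not apply)
  kogatem → kugatem   [vowel merger]
  kugatem → kugasem   [unconditioned shift]
  kugasem (rule 4 does not apply)
  kugasem (rule 5 does not apply)
  kugasem (rule 6 does not apply)
  giving Deshoar kugasem.
If borrowed from Demira 'kohasem' after the early changes, it would undergo only the recent ones:
  rule 4 (unconditioned shift): no change (kohasem)
  rule 5 (vowel merger): no change (kohasem)
  rule 6 (pre-rhotic lowering): no change (kohasem)
  ⇒ as a loan: kohasem
Deshoar 'kugasem' matches the inherited outcome exactly, so it is an inherited cognate, not a loan.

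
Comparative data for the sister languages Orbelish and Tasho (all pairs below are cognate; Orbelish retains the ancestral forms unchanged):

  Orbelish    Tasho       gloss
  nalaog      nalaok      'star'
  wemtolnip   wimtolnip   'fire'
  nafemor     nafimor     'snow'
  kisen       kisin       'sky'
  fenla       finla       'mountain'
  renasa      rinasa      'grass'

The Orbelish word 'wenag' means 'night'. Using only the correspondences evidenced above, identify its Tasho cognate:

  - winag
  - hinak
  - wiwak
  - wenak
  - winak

kisen ~ kisin, fenla ~ finla — Orbelish e corresponds to Tasho i after a consonant, before a nasal.
nalaog ~ nalaok — Orbelish g corresponds to Tasho k word-finally.
Applying these to Orbelish 'wenag':
  wenag → winag   (e→i after a consonant, before a nasal)
  winag → winak   (g→k word-finally)
So the Tasho cognate is 'winak'.

winak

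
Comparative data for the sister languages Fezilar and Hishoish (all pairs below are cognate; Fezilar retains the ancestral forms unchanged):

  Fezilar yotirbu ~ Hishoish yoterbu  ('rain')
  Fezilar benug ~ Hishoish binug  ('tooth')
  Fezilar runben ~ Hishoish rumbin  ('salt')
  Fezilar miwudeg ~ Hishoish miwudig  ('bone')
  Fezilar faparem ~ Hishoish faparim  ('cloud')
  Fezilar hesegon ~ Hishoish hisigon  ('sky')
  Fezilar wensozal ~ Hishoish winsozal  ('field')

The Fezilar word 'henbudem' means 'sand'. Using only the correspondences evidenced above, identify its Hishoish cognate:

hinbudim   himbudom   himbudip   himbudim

himbudim

benug ~ binug, runben ~ rumbin — Fezilar e corresponds to Hishoish i after a consonant, before a nasal.
runben ~ rumbin — Fezilar n corresponds to Hishoish m after a vowel, before a labial obstruent.
faparem ~ faparim — Fezilar e corresponds to Hishoish i after a consonant, before a nasal.
Applying these to Fezilar 'henbudem':
  henbudem → hinbudem   (e→i after a consonant, before a nasal)
  hinbudem → himbudem   (n→m after a vowel, before a labial obstruent)
  himbudem → himbudim   (e→i after a consonant, before a nasal)
So the Hishoish cognate is 'himbudim'.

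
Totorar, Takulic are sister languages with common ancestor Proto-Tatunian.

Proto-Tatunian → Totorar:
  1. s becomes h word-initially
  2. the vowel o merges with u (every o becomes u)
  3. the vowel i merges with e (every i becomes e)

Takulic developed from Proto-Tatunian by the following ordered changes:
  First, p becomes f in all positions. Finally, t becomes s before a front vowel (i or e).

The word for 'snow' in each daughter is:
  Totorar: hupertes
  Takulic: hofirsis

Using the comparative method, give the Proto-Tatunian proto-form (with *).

Position 3: Totorar has p, Takulic has f. Totorar preserves p here (none of its changes turn any other segment into p), so the proto-segment is *p.
Position 6: Totorar has t, Takulic has s. Totorar preserves t here (none of its changes turn any other segment into t), so the proto-segment is *t.
Position 2: Totorar has u, Takulic has o. Takulic preserves o here (none of its changes turn any other segment into o), so the proto-segment is *o.
This points to *hopirtis. Verify forward in each daughter:
Totorar: start from *hopirtis.
  rule 1: no change — hopirtis
  rule 2 (vowel merger): hopirtis → hupirtis
  rule 3 (vowel merger): hupirtis → hupertes
  ⇒ Totorar hupertes
Takulic: start from *hopirtis.
  rule 1 (unconditioned shift): hopirtis → hofirtis
  rule 2 (palatalisation): hofirtis → hofirsis
  ⇒ Takulic hofirsis
No other proto-form is consistent with every reflex, so the reconstruction is *hopirtis.

*hopirtis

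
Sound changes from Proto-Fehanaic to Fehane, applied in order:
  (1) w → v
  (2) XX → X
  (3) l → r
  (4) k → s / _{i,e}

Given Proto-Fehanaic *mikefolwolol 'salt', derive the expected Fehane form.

Fehane: start from *mikefolwolol.
  rule 1 (unconditioned shift): mikefolwolol → mikefolvolol
  rule 2: no change — mikefolvolol
  rule 3 (unconditioned shift): mikefolvolol → mikeforvoror
  rule 4 (palatalisation): mikeforvoror → miseforvoror
  ⇒ Fehane miseforvoror

miseforvoror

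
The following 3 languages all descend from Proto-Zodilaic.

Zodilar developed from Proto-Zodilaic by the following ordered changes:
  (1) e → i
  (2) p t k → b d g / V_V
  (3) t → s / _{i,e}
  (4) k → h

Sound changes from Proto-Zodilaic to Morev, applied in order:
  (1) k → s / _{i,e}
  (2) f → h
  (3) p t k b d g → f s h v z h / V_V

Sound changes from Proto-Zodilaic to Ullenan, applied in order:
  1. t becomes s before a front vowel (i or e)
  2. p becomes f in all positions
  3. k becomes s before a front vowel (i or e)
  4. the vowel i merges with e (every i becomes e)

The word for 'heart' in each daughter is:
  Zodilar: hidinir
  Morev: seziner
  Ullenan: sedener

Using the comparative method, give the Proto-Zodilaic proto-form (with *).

Position 2: Zodilar has i, Morev has e, Ullenan has e. Morev preserves e here (none of its changes turn any other segment into e), so the proto-segment is *e.
Position 6: Zodilar has i, Morev has e, Ullenan has e. Morev preserves e here (none of its changes turn any other segment into e), so the proto-segment is *e.
Position 1: Zodilar has h, Morev has s, Ullenan has s. Taking the neighbouring segments as reconstructed: Zodilar h could go back to *k or *h; Morev s could go back to *k or *s; Ullenan s could go back to *t or *k or *s — the one source consistent with every daughter is *k.
Continuing position by position gives *kediner; check it forward:
Zodilar: start from *kediner.
  rule 1 (vowel merger): kediner → kidinir
  rule 2: no change — kidinir
  rule 3: no change — kidinir
  rule 4 (unconditioned shift): kidinir → hidinir
  ⇒ Zodilar hidinir
Morev: *kediner
  kediner → sediner   [palatalisation]
  sediner (rule 2 does not apply)
  sediner → seziner   [intervocalic lenition]
  giving Morev seziner.
Ullenan: start from *kediner.
  rule 1: no change — kediner
  rule 2: no change — kediner
  rule 3 (palatalisation): kediner → sediner
  rule 4 (vowel merger): sediner → sedener
  ⇒ Ullenan sedener
Only *kediner yields all of Zodilar hidinir, Morev seziner, Ullenan sedener.

*kediner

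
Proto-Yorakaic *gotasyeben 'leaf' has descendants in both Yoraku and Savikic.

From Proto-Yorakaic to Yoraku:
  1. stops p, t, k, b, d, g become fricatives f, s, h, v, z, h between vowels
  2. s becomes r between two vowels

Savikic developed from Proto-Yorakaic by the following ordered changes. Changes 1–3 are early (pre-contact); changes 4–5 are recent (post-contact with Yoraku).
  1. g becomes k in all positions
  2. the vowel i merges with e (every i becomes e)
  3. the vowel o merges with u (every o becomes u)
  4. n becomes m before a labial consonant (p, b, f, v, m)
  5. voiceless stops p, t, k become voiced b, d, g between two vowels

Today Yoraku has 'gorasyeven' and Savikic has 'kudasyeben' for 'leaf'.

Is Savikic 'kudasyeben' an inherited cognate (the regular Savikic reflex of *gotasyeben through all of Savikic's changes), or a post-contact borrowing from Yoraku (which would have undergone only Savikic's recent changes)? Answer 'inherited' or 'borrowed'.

inherited

If inherited, *gotasyeben would pass through all of Savikic's changes:
Savikic: start from *gotasyeben.
  rule 1 (unconditioned shift): gotasyeben → kotasyeben
  rule 2: no change — kotasyeben
  rule 3 (vowel merger): kotasyeben → kutasyeben
  rule 4: no change — kutasyeben
  rule 5 (intervocalic voicing): kutasyeben → kudasyeben
  ⇒ Savikic kudasyeben
If borrowed from Yoraku 'gorasyeven' after the early changes, it would undergo only the recent ones:
  rule 4 (nasal place assimilation): no change (gorasyeven)
  rule 5 (intervocalic voicing): no change (gorasyeven)
  ⇒ as a loan: gorasyeven
Savikic 'kudasyeben' matches the inherited outcome exactly, so it is an inherited cognate, not a loan.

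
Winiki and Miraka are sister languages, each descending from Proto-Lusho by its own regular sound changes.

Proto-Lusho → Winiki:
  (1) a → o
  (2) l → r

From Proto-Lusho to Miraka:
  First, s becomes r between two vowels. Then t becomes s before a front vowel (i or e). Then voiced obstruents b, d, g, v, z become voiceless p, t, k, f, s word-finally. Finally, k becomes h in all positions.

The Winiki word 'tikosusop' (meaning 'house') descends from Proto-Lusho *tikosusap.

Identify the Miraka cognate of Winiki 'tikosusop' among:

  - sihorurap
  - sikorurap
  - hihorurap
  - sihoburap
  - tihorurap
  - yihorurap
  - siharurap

sihorurap

Miraka: *tikosusap > tikorurap > sikorurap > sihorurap  (by rhotacism, palatalisation, unconditioned shift)
The other candidates each miss or misapply at least one Miraka change.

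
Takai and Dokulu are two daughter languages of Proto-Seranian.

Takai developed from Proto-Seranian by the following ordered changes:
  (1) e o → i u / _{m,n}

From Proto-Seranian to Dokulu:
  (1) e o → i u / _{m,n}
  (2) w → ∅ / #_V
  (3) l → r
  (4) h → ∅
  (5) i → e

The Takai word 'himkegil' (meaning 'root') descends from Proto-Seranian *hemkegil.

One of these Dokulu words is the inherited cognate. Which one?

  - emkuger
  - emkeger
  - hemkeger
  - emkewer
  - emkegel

Dokulu: *hemkegil
  hemkegil → himkegil   [pre-nasal raising]
  himkegil (rule 2 does not apply)
  himkegil → himkegir   [unconditioned shift]
  himkegir → imkegir   [h-loss]
  imkegir → emkeger   [vowel merger]
  giving Dokulu emkeger.
Only 'emkeger' matches the regular Dokulu development of *hemkegil.

emkeger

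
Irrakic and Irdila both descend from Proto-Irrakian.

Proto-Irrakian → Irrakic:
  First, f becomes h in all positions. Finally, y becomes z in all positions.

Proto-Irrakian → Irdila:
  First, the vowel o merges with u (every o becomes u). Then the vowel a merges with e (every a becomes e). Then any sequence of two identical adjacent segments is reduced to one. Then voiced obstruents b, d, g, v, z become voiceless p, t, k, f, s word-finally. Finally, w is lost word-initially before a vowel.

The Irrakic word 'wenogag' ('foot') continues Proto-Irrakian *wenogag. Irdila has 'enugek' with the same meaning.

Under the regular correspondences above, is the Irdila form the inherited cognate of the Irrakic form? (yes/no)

Derive the expected Irdila reflex of *wenogag:
Irdila: start from *wenogag.
  rule 1 (vowel merger): wenogag → wenugag
  rule 2 (vowel merger): wenugag → wenugeg
  rule 3: no change — wenugeg
  rule 4 (final devoicing): wenugeg → wenugek
  rule 5 (glide loss): wenugek → enugek
  ⇒ Irdila enugek
Irdila 'enugek' matches the regular reflex exactly, so the pair is cognate.

yes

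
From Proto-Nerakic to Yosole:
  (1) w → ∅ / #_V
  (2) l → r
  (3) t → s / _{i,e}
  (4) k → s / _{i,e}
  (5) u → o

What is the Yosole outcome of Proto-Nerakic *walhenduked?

Yosole: start from *walhenduked.
  rule 1 (glide loss): walhenduked → alhenduked
  rule 2 (unconditioned shift): alhenduked → arhenduked
  rule 3: no change — arhenduked
  rule 4 (palatalisation): arhenduked → arhendused
  rule 5 (vowel merger): arhendused → arhendosed
  ⇒ Yosole arhendosed

arhendosed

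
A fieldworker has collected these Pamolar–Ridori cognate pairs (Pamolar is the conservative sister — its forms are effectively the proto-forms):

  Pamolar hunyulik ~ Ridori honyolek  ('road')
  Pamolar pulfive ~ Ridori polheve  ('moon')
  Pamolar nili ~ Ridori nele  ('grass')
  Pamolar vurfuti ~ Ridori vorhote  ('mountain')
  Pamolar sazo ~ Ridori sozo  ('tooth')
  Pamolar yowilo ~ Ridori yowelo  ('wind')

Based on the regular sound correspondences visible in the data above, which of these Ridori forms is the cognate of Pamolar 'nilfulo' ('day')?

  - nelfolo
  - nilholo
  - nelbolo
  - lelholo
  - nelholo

nelholo

hunyulik ~ honyolek, nili ~ nele — Pamolar i corresponds to Ridori e after a consonant, before a consonant other than r, m, n, p, b, f, v.
vurfuti ~ vorhote — Pamolar f corresponds to Ridori h after a consonant, before a back vowel.
hunyulik ~ honyolek, pulfive ~ polheve — Pamolar u corresponds to Ridori o after a consonant, before a consonant other than r, m, n, p, b, f, v.
Applying these to Pamolar 'nilfulo':
  nilfulo → nelfulo   (i→e after a consonant, before a consonant other than r, m, n, p, b, f, v)
  nelfulo → nelhulo   (f→h after a consonant, before a back vowel)
  nelhulo → nelholo   (u→o after a consonant, before a consonant other than r, m, n, p, b, f, v)
So the Ridori cognate is 'nelholo'.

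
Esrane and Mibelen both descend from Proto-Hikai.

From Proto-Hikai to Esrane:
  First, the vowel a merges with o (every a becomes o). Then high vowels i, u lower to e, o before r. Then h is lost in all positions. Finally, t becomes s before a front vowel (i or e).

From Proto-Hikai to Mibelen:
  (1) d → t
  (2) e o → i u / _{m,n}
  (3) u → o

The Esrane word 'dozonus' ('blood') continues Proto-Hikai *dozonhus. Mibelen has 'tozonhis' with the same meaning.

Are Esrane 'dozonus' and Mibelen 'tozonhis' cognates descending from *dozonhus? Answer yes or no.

Derive the expected Mibelen reflex of *dozonhus:
Mibelen: *dozonhus > tozonhus > tozunhus > tozonhos  (by unconditioned shift, pre-nasal raising, vowel merger)
The regular Mibelen reflex would be 'tozonhos', but the attested form is 'tozonhis'. The correspondence is irregular, so they are not cognates (the Mibelen form has a different source).

no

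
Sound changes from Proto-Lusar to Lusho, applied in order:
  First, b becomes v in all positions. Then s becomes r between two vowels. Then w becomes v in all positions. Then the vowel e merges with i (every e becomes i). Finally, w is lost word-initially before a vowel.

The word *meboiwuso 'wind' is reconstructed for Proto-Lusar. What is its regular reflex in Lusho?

Lusho: *meboiwuso
  meboiwuso → mevoiwuso   [unconditioned shift]
  mevoiwuso → mevoiwuro   [rhotacism]
  mevoiwuro → mevoivuro   [unconditioned shift]
  mevoivuro → mivoivuro   [vowel merger]
  mivoivuro (rule 5 does not apply)
  giving Lusho mivoivuro.

mivoivuro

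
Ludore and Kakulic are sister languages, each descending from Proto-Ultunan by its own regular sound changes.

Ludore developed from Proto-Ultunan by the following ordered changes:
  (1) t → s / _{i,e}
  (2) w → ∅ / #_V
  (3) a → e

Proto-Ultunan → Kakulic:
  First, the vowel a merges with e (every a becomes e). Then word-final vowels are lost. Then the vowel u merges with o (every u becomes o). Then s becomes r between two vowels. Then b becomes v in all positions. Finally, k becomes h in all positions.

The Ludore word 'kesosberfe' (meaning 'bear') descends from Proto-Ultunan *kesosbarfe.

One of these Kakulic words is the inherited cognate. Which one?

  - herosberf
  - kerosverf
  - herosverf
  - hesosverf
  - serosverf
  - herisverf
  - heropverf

herosverf

Kakulic: start from *kesosbarfe.
  rule 1 (vowel merger): kesosbarfe → kesosberfe
  rule 2 (apocope): kesosberfe → kesosberf
  rule 3: no change — kesosberf
  rule 4 (rhotacism): kesosberf → kerosberf
  rule 5 (unconditioned shift): kerosberf → kerosverf
  rule 6 (unconditioned shift): kerosverf → herosverf
  ⇒ Kakulic herosverf
Only 'herosverf' matches the regular Kakulic development of *kesosbarfe.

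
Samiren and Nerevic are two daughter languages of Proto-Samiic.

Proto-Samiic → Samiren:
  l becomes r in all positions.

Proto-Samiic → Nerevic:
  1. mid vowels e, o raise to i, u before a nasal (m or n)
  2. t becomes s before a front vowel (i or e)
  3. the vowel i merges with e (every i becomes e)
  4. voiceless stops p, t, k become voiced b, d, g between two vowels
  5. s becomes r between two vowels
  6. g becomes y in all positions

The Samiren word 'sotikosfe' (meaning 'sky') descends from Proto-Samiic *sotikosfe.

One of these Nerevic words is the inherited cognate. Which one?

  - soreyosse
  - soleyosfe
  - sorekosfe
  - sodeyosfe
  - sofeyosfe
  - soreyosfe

Nerevic: *sotikosfe > sosikosfe > sosekosfe > sosegosfe > soregosfe > soreyosfe  (by palatalisation, vowel merger, intervocalic voicing, rhotacism, unconditioned shift)
Among the options, 'soreyosfe' alone shows every Nerevic change applied in order.

soreyosfe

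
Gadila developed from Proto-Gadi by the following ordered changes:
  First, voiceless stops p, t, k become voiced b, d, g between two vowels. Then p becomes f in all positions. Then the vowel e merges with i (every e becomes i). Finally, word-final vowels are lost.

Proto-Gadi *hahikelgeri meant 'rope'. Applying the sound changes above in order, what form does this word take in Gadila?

Gadila: *hahikelgeri
  hahikelgeri → hahigelgeri   [intervocalic voicing]
  hahigelgeri (rule 2 does not apply)
  hahigelgeri → hahigilgiri   [vowel merger]
  hahigilgiri → hahigilgir   [apocope]
  giving Gadila hahigilgir.

hahigilgir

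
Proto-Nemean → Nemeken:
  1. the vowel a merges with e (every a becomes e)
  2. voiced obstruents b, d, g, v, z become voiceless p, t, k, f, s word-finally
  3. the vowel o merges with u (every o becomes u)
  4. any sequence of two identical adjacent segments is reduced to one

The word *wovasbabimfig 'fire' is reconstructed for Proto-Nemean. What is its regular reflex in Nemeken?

wuvesbebimfik

Nemeken: *wovasbabimfig > wovesbebimfig > wovesbebimfik > wuvesbebimfik  (by vowel merger, final devoicing, vowel merger)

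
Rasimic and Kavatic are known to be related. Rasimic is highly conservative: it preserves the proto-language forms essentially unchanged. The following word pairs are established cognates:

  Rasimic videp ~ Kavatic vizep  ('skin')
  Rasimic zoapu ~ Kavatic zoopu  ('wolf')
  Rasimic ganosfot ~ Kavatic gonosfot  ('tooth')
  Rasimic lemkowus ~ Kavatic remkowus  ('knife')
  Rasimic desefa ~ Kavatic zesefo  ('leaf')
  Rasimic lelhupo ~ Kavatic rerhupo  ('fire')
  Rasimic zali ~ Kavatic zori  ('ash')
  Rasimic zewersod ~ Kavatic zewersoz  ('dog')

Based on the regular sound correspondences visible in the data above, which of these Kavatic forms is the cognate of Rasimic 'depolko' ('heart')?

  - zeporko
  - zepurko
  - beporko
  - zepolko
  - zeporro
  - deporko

desefa ~ zesefo — Rasimic d corresponds to Kavatic z word-initially before a front vowel.
lelhupo ~ rerhupo — Rasimic l corresponds to Kavatic r after a vowel, before a consonant other than r, m, n, p, b, f, v.
Applying these to Rasimic 'depolko':
  depolko → zepolko   (d→z word-initially before a front vowel)
  zepolko → zeporko   (l→r after a vowel, before a consonant other than r, m, n, p, b, f, v)
So the Kavatic cognate is 'zeporko'.

zeporko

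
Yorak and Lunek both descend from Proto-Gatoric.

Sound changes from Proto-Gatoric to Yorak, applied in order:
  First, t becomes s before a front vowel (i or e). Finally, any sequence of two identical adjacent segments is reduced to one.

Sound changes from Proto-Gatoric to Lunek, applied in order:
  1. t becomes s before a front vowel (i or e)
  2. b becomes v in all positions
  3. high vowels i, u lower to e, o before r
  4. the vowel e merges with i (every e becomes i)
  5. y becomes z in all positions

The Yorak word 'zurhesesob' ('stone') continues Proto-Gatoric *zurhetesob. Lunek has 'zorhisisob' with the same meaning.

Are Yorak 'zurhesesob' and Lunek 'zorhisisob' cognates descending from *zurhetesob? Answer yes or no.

no

Derive the expected Lunek reflex of *zurhetesob:
Lunek: start from *zurhetesob.
  rule 1 (palatalisation): zurhetesob → zurhesesob
  rule 2 (unconditioned shift): zurhesesob → zurhesesov
  rule 3 (pre-rhotic lowering): zurhesesov → zorhesesov
  rule 4 (vowel merger): zorhesesov → zorhisisov
  rule 5: no change — zorhisisov
  ⇒ Lunek zorhisisov
The regular Lunek reflex would be 'zorhisisov', but the attested form is 'zorhisisob'. The correspondence is irregular, so they are not cognates (the Lunek form has a different source).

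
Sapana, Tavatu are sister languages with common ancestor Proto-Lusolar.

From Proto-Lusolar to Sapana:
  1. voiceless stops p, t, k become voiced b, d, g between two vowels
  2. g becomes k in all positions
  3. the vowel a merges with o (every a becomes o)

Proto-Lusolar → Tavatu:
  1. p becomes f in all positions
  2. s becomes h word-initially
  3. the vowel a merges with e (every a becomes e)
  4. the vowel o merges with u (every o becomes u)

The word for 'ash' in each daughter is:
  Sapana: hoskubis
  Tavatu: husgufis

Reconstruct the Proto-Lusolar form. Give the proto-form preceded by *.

*hosgupis

Position 6: Sapana has b, Tavatu has f. Taking the neighbouring segments as reconstructed: Sapana b could go back to *p or *b; Tavatu f could go back to *p or *f — the one source consistent with every daughter is *p.
Position 2: Sapana has o, Tavatu has u. Taking the neighbouring segments as reconstructed: Sapana o could go back to *a or *o; Tavatu u could go back to *o or *u — the one source consistent with every daughter is *o.
Position 4: Sapana has k, Tavatu has g. Tavatu preserves g here (none of its changes turn any other segment into g), so the proto-segment is *g.
This points to *hosgupis. Verify forward in each daughter:
Sapana: *hosgupis
  hosgupis → hosgubis   [intervocalic voicing]
  hosgubis → hoskubis   [unconditioned shift]
  hoskubis (rule 3 does not apply)
  giving Sapana hoskubis.
Tavatu: start from *hosgupis.
  rule 1 (unconditioned shift): hosgupis → hosgufis
  rule 2: no change — hosgufis
  rule 3: no change — hosgufis
  rule 4 (vowel merger): hosgufis → husgufis
  ⇒ Tavatu husgufis
No other proto-form is consistent with every reflex, so the reconstruction is *hosgupis.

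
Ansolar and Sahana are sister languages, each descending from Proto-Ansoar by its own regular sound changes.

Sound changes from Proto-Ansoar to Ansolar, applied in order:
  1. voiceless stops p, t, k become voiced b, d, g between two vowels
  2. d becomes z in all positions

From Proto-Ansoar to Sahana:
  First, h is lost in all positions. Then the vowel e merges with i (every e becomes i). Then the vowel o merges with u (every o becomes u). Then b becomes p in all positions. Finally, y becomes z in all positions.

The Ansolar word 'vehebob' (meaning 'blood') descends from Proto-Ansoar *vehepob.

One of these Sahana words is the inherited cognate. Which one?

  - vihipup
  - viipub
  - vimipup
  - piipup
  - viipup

Sahana: *vehepob > veepob > viipob > viipub > viipup  (by h-loss, vowel merger, vowel merger, unconditioned shift)

viipup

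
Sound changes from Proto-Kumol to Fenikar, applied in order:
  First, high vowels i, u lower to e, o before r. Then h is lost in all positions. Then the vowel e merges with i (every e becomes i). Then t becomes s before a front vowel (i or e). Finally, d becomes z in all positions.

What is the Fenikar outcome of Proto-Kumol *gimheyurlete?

Fenikar: start from *gimheyurlete.
  rule 1 (pre-rhotic lowering): gimheyurlete → gimheyorlete
  rule 2 (h-loss): gimheyorlete → gimeyorlete
  rule 3 (vowel merger): gimeyorlete → gimiyorliti
  rule 4 (palatalisation): gimiyorliti → gimiyorlisi
  rule 5: no change — gimiyorlisi
  ⇒ Fenikar gimiyorlisi

gimiyorlisi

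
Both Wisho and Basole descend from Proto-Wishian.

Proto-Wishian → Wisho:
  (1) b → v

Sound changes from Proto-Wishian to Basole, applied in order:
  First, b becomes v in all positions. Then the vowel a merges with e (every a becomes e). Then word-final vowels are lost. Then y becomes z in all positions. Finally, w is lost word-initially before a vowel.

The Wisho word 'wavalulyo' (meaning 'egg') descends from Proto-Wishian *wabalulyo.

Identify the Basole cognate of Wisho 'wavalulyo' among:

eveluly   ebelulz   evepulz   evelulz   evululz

Basole: *wabalulyo > wavalulyo > wevelulyo > weveluly > wevelulz > evelulz  (by unconditioned shift, vowel merger, apocope, unconditioned shift, glide loss)
Only 'evelulz' matches the regular Basole development of *wabalulyo.

evelulz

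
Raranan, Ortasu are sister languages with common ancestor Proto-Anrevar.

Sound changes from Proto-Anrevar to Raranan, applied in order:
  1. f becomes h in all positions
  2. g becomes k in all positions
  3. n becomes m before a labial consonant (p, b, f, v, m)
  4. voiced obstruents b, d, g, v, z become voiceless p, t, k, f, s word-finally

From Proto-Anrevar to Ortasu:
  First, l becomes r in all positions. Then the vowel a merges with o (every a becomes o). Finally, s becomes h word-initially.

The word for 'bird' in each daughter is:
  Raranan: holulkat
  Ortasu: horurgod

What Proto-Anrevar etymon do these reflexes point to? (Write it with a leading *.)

Position 8: Raranan has t, Ortasu has d. Ortasu preserves d here (none of its changes turn any other segment into d), so the proto-segment is *d.
Position 6: Raranan has k, Ortasu has g. Ortasu preserves g here (none of its changes turn any other segment into g), so the proto-segment is *g.
Position 5: Raranan has l, Ortasu has r. Raranan preserves l here (none of its changes turn any other segment into l), so the proto-segment is *l.
This points to *holulgad. Verify forward in each daughter:
Raranan: *holulgad
  holulgad (rule 1 does not apply)
  holulgad → holulkad   [unconditioned shift]
  holulkad (rule 3 does not apply)
  holulkad → holulkat   [final devoicing]
  giving Raranan holulkat.
Ortasu: start from *holulgad.
  rule 1 (unconditioned shift): holulgad → horurgad
  rule 2 (vowel merger): horurgad → horurgod
  rule 3: no change — horurgod
  ⇒ Ortasu horurgod
No other proto-form is consistent with every reflex, so the reconstruction is *holulgad.

*holulgad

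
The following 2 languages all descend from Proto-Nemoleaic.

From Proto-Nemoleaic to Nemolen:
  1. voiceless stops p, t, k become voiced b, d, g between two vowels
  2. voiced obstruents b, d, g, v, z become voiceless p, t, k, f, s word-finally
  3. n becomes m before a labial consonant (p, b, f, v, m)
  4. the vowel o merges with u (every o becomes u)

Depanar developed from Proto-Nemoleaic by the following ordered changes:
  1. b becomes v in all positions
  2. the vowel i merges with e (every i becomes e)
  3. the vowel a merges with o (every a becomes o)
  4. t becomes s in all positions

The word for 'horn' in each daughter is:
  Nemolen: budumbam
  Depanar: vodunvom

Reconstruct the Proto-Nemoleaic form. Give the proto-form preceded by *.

Position 2: Nemolen has u, Depanar has o. Taking the neighbouring segments as reconstructed: Nemolen u could go back to *o or *u; Depanar o could go back to *a or *o — the one source consistent with every daughter is *o.
Position 7: Nemolen has a, Depanar has o. Nemolen preserves a here (none of its changes turn any other segment into a), so the proto-segment is *a.
Position 1: Nemolen has b, Depanar has v. Taking the neighbouring segments as reconstructed: Nemolen b can only go back to *b; Depanar v could go back to *b or *v — the one source consistent with every daughter is *b.
Continuing position by position gives *bodunbam; check it forward:
Nemolen: *bodunbam > bodumbam > budumbam  (by nasal place assimilation, vowel merger)
Depanar: *bodunbam > vodunvam > vodunvom  (by unconditioned shift, vowel merger)
Only *bodunbam yields all of Nemolen budumbam, Depanar vodunvom.

*bodunbam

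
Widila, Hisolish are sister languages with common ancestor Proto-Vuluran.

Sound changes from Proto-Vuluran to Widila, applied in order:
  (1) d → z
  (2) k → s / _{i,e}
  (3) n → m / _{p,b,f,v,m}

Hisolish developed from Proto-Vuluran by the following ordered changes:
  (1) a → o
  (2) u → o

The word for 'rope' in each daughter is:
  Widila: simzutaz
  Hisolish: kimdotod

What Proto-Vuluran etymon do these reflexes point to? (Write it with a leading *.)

Position 5: Widila has u, Hisolish has o. Widila preserves u here (none of its changes turn any other segment into u), so the proto-segment is *u.
Position 4: Widila has z, Hisolish has d. Hisolish preserves d here (none of its changes turn any other segment into d), so the proto-segment is *d.
This points to *kimdutad. Verify forward in each daughter:
Widila: *kimdutad
  kimdutad → kimzutaz   [unconditioned shift]
  kimzutaz → simzutaz   [palatalisation]
  simzutaz (rule 3 does not apply)
  giving Widila simzutaz.
Hisolish: start from *kimdutad.
  rule 1 (vowel merger): kimdutad → kimdutod
  rule 2 (vowel merger): kimdutod → kimdotod
  ⇒ Hisolish kimdotod
No other proto-form is consistent with every reflex, so the reconstruction is *kimdutad.

*kimdutad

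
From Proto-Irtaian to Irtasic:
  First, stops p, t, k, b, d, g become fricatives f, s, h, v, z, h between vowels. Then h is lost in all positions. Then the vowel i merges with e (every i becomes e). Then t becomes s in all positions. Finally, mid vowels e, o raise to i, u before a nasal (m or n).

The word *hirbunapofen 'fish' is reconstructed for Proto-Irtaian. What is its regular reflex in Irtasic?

erbunafofin

Irtasic: *hirbunapofen
  hirbunapofen → hirbunafofen   [intervocalic lenition]
  hirbunafofen → irbunafofen   [h-loss]
  irbunafofen → erbunafofen   [vowel merger]
  erbunafofen (rule 4 does not apply)
  erbunafofen → erbunafofin   [pre-nasal raising]
  giving Irtasic erbunafofin.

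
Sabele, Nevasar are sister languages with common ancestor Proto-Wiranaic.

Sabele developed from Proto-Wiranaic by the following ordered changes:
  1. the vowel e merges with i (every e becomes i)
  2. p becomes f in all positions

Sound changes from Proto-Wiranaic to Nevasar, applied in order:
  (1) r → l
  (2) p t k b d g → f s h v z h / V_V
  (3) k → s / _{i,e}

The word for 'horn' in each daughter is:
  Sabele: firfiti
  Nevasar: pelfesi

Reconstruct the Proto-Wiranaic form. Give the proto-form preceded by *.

Position 3: Sabele has r, Nevasar has l. Sabele preserves r here (none of its changes turn any other segment into r), so the proto-segment is *r.
Position 1: Sabele has f, Nevasar has p. Nevasar preserves p here (none of its changes turn any other segment into p), so the proto-segment is *p.
Verify the candidate proto-form against each daughter:
Sabele: *perfeti > pirfiti > firfiti  (by vowel merger, unconditioned shift)
Nevasar: *perfeti > pelfeti > pelfesi  (by unconditioned shift, intervocalic lenition)
Only *perfeti yields all of Sabele firfiti, Nevasar pelfesi.

*perfeti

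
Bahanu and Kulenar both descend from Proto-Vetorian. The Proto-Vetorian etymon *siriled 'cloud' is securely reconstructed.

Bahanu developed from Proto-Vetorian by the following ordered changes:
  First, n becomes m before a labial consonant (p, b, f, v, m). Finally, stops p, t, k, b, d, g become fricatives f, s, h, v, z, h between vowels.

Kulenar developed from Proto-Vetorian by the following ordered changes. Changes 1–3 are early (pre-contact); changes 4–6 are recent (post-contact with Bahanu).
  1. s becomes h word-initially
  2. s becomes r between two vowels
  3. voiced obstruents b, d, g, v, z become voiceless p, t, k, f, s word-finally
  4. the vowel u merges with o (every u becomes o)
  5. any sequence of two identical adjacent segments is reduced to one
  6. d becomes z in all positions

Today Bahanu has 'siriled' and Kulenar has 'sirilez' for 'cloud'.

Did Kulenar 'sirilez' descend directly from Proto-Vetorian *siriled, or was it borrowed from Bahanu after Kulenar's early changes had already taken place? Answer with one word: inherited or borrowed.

If inherited, *siriled would pass through all of Kulenar's changes:
Kulenar: *siriled > hiriled > hirilet  (by debuccalisation, final devoicing)
If borrowed from Bahanu 'siriled' after the early changes, it would undergo only the recent ones:
  rule 4 (vowel merger): no change (siriled)
  rule 5 (degemination): no change (siriled)
  rule 6 (unconditioned shift): siriled → sirilez
  ⇒ as a loan: sirilez
Kulenar 'sirilez' matches the loan outcome 'sirilez', not the inherited 'hirilet' — it skipped the early Kulenar changes, so it was borrowed from Bahanu.

borrowed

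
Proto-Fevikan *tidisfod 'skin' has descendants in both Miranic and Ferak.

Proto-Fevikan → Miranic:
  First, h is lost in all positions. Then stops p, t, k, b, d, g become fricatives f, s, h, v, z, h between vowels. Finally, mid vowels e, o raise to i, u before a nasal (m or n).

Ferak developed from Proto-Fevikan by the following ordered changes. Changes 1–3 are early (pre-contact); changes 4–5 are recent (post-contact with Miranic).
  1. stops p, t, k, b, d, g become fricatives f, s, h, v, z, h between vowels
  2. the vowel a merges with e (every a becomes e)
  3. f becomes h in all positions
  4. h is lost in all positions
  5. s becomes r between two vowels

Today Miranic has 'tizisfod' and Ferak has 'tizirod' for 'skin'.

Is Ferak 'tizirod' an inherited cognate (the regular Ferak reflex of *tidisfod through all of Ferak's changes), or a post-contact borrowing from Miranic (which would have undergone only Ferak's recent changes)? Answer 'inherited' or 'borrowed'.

inherited

If inherited, *tidisfod would pass through all of Ferak's changes:
Ferak: *tidisfod
  tidisfod → tizisfod   [intervocalic lenition]
  tizisfod (rule 2 does not apply)
  tizisfod → tizishod   [unconditioned shift]
  tizishod → tizisod   [h-loss]
  tizisod → tizirod   [rhotacism]
  giving Ferak tizirod.
If borrowed from Miranic 'tizisfod' after the early changes, it would undergo only the recent ones:
  rule 4 (h-loss): no change (tizisfod)
  rule 5 (rhotacism): no change (tizisfod)
  ⇒ as a loan: tizisfod
Ferak 'tizirod' matches the inherited outcome exactly, so it is an inherited cognate, not a loan.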